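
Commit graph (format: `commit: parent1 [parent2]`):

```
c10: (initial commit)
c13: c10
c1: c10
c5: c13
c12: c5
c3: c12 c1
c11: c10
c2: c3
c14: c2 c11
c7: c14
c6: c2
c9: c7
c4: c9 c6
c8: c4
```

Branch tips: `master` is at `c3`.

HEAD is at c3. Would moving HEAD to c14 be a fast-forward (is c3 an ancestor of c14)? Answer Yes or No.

A fast-forward from c3 to c14 is possible iff c3 is an ancestor of c14.
Ancestors of c14: {c1, c10, c11, c12, c13, c14, c2, c3, c5}.
c3 is among them, so fast-forward is possible.

Yes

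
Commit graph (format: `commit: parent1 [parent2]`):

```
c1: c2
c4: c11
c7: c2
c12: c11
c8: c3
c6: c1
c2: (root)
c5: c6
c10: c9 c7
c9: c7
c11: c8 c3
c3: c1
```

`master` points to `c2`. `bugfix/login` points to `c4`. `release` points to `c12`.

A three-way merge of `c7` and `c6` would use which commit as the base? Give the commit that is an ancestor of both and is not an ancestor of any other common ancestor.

Ancestors of c7: {c2, c7}.
Ancestors of c6: {c1, c2, c6}.
Common ancestors: {c2}.
The only common ancestor is c2, so it is the merge base.

c2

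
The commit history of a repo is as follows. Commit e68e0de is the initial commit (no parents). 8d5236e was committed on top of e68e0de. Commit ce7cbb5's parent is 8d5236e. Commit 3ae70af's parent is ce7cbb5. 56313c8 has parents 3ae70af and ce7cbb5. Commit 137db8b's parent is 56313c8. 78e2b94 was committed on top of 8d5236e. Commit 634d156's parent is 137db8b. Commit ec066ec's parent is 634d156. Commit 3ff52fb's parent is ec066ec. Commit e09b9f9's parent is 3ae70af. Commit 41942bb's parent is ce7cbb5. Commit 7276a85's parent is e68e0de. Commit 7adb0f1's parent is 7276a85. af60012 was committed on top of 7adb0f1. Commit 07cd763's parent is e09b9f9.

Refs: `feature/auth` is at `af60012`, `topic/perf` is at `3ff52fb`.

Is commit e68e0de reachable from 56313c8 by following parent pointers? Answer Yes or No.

Yes

Ancestors of 56313c8 (commits reachable by following parents): {3ae70af, 56313c8, 8d5236e, ce7cbb5, e68e0de}.
e68e0de is in that set, so it is an ancestor of 56313c8.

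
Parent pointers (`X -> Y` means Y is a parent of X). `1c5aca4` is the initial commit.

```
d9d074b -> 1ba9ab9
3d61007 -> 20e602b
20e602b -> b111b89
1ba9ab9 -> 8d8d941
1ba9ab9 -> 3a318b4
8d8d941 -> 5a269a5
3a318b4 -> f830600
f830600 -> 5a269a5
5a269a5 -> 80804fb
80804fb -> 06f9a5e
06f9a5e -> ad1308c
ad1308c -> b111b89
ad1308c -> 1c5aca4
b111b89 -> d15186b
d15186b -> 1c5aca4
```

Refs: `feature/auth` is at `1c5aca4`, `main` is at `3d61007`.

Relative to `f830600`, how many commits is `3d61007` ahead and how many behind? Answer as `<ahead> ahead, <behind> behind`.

Reachable from 3d61007: {1c5aca4, 20e602b, 3d61007, b111b89, d15186b}.
Reachable from f830600: {06f9a5e, 1c5aca4, 5a269a5, 80804fb, ad1308c, b111b89, d15186b, f830600}.
Only in 3d61007's history (ahead): {20e602b, 3d61007} — 2.
Only in f830600's history (behind): {06f9a5e, 5a269a5, 80804fb, ad1308c, f830600} — 5.

2 ahead, 5 behind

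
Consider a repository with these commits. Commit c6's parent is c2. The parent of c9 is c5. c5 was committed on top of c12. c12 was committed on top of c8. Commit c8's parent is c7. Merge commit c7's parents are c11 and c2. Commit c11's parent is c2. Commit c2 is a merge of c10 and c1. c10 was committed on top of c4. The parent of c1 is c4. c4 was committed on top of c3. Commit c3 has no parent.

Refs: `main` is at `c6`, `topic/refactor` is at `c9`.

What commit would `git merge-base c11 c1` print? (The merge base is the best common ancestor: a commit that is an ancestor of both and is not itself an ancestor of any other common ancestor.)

Ancestors of c11: {c1, c10, c11, c2, c3, c4}.
Ancestors of c1: {c1, c3, c4}.
Common ancestors: {c1, c3, c4}.
Among these, c1 is not an ancestor of any other common ancestor — it is the merge base.

c1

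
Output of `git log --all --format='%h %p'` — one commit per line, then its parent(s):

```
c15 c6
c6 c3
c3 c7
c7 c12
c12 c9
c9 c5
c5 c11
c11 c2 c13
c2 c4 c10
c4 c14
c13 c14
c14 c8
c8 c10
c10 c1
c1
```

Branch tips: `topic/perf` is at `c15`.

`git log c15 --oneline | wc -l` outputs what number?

Walking parent pointers from c15: reachable set = {c1, c10, c11, c12, c13, c14, c15, c2, c3, c4, c5, c6, c7, c8, c9}.
That is 15 commits.

15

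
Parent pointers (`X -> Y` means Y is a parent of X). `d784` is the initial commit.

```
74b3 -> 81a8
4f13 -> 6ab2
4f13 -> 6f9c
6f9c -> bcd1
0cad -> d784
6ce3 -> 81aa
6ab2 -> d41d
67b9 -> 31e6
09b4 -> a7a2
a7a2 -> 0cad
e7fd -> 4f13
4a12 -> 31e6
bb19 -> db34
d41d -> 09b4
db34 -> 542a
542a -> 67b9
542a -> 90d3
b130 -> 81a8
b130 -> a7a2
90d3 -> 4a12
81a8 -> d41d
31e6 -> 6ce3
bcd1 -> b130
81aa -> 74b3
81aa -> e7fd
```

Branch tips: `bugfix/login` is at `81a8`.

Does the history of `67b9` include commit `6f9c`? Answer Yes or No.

Ancestors of 67b9 (commits reachable by following parents): {09b4, 0cad, 31e6, 4f13, 67b9, 6ab2, 6ce3, 6f9c, 74b3, 81a8, 81aa, a7a2, b130, bcd1, d41d, d784, e7fd}.
6f9c is in that set, so it is an ancestor of 67b9.

Yes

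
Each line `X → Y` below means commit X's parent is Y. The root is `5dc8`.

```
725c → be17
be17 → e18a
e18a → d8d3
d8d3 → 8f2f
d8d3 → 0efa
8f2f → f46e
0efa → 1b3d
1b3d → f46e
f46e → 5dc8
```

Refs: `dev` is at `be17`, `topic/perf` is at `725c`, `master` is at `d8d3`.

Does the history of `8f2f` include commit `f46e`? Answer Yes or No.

Ancestors of 8f2f (commits reachable by following parents): {5dc8, 8f2f, f46e}.
f46e is in that set, so it is an ancestor of 8f2f.

Yes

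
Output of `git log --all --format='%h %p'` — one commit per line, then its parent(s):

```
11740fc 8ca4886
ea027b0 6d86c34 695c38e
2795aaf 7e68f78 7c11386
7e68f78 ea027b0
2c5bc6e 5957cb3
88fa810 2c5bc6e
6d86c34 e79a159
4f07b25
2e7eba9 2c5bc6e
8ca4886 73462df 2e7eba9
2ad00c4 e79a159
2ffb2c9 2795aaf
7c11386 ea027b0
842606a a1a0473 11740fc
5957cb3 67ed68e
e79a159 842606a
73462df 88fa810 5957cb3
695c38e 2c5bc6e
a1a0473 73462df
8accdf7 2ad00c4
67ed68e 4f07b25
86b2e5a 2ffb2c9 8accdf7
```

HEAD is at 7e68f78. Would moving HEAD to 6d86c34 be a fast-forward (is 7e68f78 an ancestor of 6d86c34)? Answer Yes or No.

No

A fast-forward from 7e68f78 to 6d86c34 is possible iff 7e68f78 is an ancestor of 6d86c34.
Ancestors of 6d86c34: {11740fc, 2c5bc6e, 2e7eba9, 4f07b25, 5957cb3, 67ed68e, 6d86c34, 73462df, 842606a, 88fa810, 8ca4886, a1a0473, e79a159}.
7e68f78 is not among them, so fast-forward is not possible.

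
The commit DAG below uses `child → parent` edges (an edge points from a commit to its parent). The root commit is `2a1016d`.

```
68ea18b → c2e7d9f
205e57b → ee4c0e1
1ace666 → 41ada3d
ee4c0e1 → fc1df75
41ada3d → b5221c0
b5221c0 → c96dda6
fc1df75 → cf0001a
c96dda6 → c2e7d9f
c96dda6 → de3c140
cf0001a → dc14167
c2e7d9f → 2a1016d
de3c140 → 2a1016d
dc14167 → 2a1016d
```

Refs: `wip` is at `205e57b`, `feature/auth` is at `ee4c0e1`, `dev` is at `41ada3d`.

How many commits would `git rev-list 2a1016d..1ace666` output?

6

Reachable from 1ace666: {1ace666, 2a1016d, 41ada3d, b5221c0, c2e7d9f, c96dda6, de3c140}.
Reachable from 2a1016d: {2a1016d}.
In 1ace666's history but not 2a1016d's: {1ace666, 41ada3d, b5221c0, c2e7d9f, c96dda6, de3c140} — 6 commits.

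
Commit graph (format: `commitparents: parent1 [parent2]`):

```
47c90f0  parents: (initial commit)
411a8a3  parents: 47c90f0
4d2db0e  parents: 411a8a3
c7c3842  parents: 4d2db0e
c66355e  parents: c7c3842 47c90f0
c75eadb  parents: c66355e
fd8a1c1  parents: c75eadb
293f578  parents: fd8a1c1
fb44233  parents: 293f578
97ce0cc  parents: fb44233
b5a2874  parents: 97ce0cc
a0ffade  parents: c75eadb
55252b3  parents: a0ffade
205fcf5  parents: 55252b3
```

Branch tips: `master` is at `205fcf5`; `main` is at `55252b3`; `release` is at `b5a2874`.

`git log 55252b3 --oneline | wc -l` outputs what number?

8

Walking parent pointers from 55252b3: reachable set = {411a8a3, 47c90f0, 4d2db0e, 55252b3, a0ffade, c66355e, c75eadb, c7c3842}.
That is 8 commits.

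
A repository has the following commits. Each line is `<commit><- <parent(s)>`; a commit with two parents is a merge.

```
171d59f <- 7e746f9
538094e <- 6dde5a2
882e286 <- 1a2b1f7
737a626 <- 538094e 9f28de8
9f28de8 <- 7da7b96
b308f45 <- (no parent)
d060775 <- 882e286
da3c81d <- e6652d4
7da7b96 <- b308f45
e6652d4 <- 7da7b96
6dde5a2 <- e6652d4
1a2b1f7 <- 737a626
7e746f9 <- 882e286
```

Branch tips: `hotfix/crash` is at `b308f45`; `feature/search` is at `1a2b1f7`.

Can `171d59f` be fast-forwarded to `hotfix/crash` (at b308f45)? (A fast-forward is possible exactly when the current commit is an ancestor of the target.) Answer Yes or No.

A fast-forward from 171d59f to b308f45 is possible iff 171d59f is an ancestor of b308f45.
Ancestors of b308f45: {b308f45}.
171d59f is not among them, so fast-forward is not possible.

No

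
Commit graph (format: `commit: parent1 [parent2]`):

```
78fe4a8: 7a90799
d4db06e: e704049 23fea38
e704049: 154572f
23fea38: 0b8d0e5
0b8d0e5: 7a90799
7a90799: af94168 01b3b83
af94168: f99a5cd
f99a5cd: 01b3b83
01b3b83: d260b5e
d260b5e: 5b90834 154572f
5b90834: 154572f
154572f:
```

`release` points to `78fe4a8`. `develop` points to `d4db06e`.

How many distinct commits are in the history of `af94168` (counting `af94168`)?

6

Walking parent pointers from af94168: reachable set = {01b3b83, 154572f, 5b90834, af94168, d260b5e, f99a5cd}.
That is 6 commits.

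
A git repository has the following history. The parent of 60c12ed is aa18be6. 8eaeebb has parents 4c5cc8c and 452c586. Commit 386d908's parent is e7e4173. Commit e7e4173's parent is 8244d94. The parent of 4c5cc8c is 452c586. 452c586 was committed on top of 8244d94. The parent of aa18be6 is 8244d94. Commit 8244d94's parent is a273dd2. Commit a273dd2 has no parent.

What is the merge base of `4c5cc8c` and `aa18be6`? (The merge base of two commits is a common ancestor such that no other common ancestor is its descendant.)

Ancestors of 4c5cc8c: {452c586, 4c5cc8c, 8244d94, a273dd2}.
Ancestors of aa18be6: {8244d94, a273dd2, aa18be6}.
Common ancestors: {8244d94, a273dd2}.
Among these, 8244d94 is not an ancestor of any other common ancestor — it is the merge base.

8244d94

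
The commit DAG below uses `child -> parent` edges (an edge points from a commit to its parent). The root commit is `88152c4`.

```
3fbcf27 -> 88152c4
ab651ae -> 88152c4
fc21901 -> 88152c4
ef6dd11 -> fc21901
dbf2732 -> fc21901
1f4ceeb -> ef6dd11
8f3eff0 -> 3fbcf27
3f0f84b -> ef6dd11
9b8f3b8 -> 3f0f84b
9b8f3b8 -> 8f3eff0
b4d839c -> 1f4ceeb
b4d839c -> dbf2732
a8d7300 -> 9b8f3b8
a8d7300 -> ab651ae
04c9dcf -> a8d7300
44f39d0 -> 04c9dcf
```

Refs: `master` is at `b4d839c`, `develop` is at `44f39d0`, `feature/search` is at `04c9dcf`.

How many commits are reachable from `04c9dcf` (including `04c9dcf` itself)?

10

Walking parent pointers from 04c9dcf: reachable set = {04c9dcf, 3f0f84b, 3fbcf27, 88152c4, 8f3eff0, 9b8f3b8, a8d7300, ab651ae, ef6dd11, fc21901}.
That is 10 commits.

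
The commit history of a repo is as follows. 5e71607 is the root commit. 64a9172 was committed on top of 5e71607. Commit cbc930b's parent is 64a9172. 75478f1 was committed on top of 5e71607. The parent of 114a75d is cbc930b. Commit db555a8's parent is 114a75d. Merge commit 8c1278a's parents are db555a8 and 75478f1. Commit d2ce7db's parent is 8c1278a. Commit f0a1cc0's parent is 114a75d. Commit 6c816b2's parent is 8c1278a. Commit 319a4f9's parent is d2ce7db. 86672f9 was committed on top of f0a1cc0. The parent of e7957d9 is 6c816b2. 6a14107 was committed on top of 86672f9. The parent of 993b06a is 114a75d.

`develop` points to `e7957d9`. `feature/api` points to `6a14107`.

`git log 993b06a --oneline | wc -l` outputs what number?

Walking parent pointers from 993b06a: reachable set = {114a75d, 5e71607, 64a9172, 993b06a, cbc930b}.
That is 5 commits.

5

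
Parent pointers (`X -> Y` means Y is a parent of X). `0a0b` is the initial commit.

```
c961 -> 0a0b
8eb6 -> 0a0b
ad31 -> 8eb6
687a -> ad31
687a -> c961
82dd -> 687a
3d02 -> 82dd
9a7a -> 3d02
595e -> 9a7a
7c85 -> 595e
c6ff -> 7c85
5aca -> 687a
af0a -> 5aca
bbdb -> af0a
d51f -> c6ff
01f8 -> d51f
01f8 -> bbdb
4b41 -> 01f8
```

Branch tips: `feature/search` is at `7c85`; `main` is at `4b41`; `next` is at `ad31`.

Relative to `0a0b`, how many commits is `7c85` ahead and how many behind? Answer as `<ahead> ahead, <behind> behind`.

Reachable from 7c85: {0a0b, 3d02, 595e, 687a, 7c85, 82dd, 8eb6, 9a7a, ad31, c961}.
Reachable from 0a0b: {0a0b}.
Only in 7c85's history (ahead): {3d02, 595e, 687a, 7c85, 82dd, 8eb6, 9a7a, ad31, c961} — 9.
Only in 0a0b's history (behind): {} — 0.

9 ahead, 0 behind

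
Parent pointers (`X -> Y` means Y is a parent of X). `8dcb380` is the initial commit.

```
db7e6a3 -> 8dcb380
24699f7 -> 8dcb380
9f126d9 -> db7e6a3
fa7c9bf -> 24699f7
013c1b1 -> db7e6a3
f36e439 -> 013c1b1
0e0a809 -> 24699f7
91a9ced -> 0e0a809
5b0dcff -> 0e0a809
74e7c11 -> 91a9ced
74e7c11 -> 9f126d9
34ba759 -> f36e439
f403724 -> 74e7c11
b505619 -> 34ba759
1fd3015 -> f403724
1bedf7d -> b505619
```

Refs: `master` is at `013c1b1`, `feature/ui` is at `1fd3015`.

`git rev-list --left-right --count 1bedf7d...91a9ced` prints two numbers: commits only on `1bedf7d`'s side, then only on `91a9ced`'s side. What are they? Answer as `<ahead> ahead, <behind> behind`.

Reachable from 1bedf7d: {013c1b1, 1bedf7d, 34ba759, 8dcb380, b505619, db7e6a3, f36e439}.
Reachable from 91a9ced: {0e0a809, 24699f7, 8dcb380, 91a9ced}.
Only in 1bedf7d's history (ahead): {013c1b1, 1bedf7d, 34ba759, b505619, db7e6a3, f36e439} — 6.
Only in 91a9ced's history (behind): {0e0a809, 24699f7, 91a9ced} — 3.

6 ahead, 3 behind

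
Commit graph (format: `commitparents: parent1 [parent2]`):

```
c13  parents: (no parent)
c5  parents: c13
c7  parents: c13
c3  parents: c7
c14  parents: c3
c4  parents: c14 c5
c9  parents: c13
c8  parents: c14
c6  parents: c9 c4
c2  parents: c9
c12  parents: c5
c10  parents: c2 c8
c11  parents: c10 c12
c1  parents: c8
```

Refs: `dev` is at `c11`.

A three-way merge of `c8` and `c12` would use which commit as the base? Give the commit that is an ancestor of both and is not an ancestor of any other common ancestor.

c13

Ancestors of c8: {c13, c14, c3, c7, c8}.
Ancestors of c12: {c12, c13, c5}.
Common ancestors: {c13}.
The only common ancestor is c13, so it is the merge base.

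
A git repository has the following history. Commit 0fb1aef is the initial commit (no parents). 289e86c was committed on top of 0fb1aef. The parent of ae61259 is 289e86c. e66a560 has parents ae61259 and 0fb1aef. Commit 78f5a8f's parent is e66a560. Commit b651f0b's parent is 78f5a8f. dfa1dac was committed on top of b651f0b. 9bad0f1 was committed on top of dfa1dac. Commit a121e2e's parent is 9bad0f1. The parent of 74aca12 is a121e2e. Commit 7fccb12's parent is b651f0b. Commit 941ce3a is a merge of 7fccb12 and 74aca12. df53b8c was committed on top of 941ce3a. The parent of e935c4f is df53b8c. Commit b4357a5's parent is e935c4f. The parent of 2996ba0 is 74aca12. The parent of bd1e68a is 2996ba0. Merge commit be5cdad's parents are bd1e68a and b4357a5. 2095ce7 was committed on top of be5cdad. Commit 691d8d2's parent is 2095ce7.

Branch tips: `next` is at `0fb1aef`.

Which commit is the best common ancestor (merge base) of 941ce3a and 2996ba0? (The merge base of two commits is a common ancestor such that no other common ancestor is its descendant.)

Ancestors of 941ce3a: {0fb1aef, 289e86c, 74aca12, 78f5a8f, 7fccb12, 941ce3a, 9bad0f1, a121e2e, ae61259, b651f0b, dfa1dac, e66a560}.
Ancestors of 2996ba0: {0fb1aef, 289e86c, 2996ba0, 74aca12, 78f5a8f, 9bad0f1, a121e2e, ae61259, b651f0b, dfa1dac, e66a560}.
Common ancestors: {0fb1aef, 289e86c, 74aca12, 78f5a8f, 9bad0f1, a121e2e, ae61259, b651f0b, dfa1dac, e66a560}.
Among these, 74aca12 is not an ancestor of any other common ancestor — it is the merge base.

74aca12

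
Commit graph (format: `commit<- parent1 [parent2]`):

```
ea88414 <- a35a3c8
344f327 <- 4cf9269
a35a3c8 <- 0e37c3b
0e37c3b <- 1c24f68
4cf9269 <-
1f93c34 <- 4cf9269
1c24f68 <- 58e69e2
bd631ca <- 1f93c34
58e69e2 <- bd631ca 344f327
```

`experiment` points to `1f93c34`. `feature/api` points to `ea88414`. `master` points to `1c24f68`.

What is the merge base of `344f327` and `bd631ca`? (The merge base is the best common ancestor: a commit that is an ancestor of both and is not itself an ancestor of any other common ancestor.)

4cf9269

Ancestors of 344f327: {344f327, 4cf9269}.
Ancestors of bd631ca: {1f93c34, 4cf9269, bd631ca}.
Common ancestors: {4cf9269}.
The only common ancestor is 4cf9269, so it is the merge base.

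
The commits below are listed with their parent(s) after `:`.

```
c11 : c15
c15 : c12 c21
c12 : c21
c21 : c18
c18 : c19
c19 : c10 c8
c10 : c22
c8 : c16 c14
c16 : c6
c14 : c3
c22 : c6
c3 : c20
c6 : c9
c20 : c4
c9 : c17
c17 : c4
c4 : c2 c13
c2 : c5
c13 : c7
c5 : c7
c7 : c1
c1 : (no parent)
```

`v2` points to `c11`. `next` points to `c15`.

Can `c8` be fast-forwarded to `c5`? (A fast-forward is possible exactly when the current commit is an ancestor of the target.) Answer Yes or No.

No

A fast-forward from c8 to c5 is possible iff c8 is an ancestor of c5.
Ancestors of c5: {c1, c5, c7}.
c8 is not among them, so fast-forward is not possible.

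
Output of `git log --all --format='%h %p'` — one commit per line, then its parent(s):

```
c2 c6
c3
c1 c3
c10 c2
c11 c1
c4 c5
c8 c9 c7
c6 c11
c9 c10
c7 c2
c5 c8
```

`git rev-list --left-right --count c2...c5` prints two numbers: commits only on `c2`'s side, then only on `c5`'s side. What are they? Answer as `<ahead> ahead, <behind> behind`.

Reachable from c2: {c1, c11, c2, c3, c6}.
Reachable from c5: {c1, c10, c11, c2, c3, c5, c6, c7, c8, c9}.
Only in c2's history (ahead): {} — 0.
Only in c5's history (behind): {c10, c5, c7, c8, c9} — 5.

0 ahead, 5 behind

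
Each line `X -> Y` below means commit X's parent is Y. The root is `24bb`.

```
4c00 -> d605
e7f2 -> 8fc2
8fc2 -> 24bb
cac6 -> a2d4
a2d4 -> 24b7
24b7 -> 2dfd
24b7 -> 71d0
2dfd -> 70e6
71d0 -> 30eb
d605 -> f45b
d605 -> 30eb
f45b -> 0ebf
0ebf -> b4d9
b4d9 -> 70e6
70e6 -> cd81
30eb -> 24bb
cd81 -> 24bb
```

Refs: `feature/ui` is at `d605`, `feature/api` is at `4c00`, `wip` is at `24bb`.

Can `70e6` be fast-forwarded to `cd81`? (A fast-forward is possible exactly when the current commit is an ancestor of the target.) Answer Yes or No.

A fast-forward from 70e6 to cd81 is possible iff 70e6 is an ancestor of cd81.
Ancestors of cd81: {24bb, cd81}.
70e6 is not among them, so fast-forward is not possible.

No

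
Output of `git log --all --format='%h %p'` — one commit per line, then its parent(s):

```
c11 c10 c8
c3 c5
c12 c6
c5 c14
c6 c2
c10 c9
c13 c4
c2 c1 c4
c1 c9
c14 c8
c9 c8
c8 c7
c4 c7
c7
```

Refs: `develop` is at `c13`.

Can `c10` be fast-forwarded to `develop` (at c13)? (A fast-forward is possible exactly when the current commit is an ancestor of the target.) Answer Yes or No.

A fast-forward from c10 to c13 is possible iff c10 is an ancestor of c13.
Ancestors of c13: {c13, c4, c7}.
c10 is not among them, so fast-forward is not possible.

No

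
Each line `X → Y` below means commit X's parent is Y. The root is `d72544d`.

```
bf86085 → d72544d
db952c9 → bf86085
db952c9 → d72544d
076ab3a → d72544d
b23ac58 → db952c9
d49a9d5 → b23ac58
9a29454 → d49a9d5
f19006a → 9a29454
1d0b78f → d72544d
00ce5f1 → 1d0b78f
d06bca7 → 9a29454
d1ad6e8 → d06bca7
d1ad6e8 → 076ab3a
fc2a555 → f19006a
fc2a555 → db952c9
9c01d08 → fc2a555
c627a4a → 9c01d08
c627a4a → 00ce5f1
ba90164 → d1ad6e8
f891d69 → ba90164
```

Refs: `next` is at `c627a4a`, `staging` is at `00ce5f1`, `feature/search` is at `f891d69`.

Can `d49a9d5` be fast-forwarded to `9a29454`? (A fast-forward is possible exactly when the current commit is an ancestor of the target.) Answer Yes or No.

A fast-forward from d49a9d5 to 9a29454 is possible iff d49a9d5 is an ancestor of 9a29454.
Ancestors of 9a29454: {9a29454, b23ac58, bf86085, d49a9d5, d72544d, db952c9}.
d49a9d5 is among them, so fast-forward is possible.

Yes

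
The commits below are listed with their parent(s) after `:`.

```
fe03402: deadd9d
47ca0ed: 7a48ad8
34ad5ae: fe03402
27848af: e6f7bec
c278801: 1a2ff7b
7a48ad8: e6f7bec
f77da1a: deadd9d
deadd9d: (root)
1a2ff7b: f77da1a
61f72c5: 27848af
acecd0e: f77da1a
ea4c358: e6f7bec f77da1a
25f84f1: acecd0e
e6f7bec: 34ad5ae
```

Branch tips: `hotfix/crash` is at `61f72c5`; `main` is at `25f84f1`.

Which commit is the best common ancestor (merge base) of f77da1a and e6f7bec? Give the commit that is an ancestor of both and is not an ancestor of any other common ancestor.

deadd9d

Ancestors of f77da1a: {deadd9d, f77da1a}.
Ancestors of e6f7bec: {34ad5ae, deadd9d, e6f7bec, fe03402}.
Common ancestors: {deadd9d}.
The only common ancestor is deadd9d, so it is the merge base.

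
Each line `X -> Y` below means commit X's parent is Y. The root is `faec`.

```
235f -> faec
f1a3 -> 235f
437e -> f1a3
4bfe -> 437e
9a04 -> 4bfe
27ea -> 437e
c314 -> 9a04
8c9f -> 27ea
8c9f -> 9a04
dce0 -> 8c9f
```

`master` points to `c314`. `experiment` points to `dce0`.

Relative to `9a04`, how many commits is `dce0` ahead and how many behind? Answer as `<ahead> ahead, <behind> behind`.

3 ahead, 0 behind

Reachable from dce0: {235f, 27ea, 437e, 4bfe, 8c9f, 9a04, dce0, f1a3, faec}.
Reachable from 9a04: {235f, 437e, 4bfe, 9a04, f1a3, faec}.
Only in dce0's history (ahead): {27ea, 8c9f, dce0} — 3.
Only in 9a04's history (behind): {} — 0.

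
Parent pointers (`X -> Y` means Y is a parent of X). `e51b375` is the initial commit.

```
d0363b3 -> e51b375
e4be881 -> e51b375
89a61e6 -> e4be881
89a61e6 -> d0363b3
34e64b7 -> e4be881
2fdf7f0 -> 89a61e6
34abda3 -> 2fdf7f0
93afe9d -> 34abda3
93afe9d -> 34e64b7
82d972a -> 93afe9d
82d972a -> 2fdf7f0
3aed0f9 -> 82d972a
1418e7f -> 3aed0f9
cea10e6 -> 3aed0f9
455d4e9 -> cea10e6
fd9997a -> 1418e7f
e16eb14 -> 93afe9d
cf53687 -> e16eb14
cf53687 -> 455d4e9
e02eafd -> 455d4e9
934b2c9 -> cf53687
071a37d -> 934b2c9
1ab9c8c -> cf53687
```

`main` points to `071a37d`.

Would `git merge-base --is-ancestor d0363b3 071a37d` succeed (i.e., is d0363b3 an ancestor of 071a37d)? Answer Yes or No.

Ancestors of 071a37d (commits reachable by following parents): {071a37d, 2fdf7f0, 34abda3, 34e64b7, 3aed0f9, 455d4e9, 82d972a, 89a61e6, 934b2c9, 93afe9d, cea10e6, cf53687, d0363b3, e16eb14, e4be881, e51b375}.
d0363b3 is in that set, so it is an ancestor of 071a37d.

Yes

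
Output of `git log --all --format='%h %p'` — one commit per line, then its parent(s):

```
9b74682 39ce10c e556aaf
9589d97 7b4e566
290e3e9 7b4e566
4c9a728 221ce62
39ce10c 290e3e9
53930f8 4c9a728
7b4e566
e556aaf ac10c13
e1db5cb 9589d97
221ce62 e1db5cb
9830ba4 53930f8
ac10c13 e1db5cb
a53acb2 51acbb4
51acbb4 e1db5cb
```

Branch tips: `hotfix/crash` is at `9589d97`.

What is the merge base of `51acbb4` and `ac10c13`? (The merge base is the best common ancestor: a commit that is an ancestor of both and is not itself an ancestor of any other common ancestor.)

Ancestors of 51acbb4: {51acbb4, 7b4e566, 9589d97, e1db5cb}.
Ancestors of ac10c13: {7b4e566, 9589d97, ac10c13, e1db5cb}.
Common ancestors: {7b4e566, 9589d97, e1db5cb}.
Among these, e1db5cb is not an ancestor of any other common ancestor — it is the merge base.

e1db5cb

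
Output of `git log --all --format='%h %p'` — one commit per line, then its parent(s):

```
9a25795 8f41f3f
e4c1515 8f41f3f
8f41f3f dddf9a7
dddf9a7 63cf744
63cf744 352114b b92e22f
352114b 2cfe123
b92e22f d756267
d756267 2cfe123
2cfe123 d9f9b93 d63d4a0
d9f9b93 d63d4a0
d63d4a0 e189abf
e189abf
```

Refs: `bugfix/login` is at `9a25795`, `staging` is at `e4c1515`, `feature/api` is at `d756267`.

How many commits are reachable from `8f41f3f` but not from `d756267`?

Reachable from 8f41f3f: {2cfe123, 352114b, 63cf744, 8f41f3f, b92e22f, d63d4a0, d756267, d9f9b93, dddf9a7, e189abf}.
Reachable from d756267: {2cfe123, d63d4a0, d756267, d9f9b93, e189abf}.
In 8f41f3f's history but not d756267's: {352114b, 63cf744, 8f41f3f, b92e22f, dddf9a7} — 5 commits.

5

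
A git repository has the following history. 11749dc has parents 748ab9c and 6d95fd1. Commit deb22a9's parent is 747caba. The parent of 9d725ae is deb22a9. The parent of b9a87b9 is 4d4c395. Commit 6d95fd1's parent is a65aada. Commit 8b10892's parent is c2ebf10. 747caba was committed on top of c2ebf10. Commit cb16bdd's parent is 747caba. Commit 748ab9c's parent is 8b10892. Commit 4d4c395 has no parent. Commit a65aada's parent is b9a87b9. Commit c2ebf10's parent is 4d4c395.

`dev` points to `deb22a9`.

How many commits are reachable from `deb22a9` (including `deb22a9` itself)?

Walking parent pointers from deb22a9: reachable set = {4d4c395, 747caba, c2ebf10, deb22a9}.
That is 4 commits.

4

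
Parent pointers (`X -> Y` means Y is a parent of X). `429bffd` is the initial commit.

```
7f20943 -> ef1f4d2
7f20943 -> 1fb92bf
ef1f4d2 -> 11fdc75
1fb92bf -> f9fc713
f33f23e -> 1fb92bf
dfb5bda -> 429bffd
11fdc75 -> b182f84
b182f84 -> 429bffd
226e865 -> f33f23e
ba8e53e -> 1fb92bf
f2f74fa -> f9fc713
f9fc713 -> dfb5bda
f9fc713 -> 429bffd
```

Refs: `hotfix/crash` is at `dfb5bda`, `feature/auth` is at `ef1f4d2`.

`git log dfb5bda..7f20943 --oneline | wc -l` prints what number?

6

Reachable from 7f20943: {11fdc75, 1fb92bf, 429bffd, 7f20943, b182f84, dfb5bda, ef1f4d2, f9fc713}.
Reachable from dfb5bda: {429bffd, dfb5bda}.
In 7f20943's history but not dfb5bda's: {11fdc75, 1fb92bf, 7f20943, b182f84, ef1f4d2, f9fc713} — 6 commits.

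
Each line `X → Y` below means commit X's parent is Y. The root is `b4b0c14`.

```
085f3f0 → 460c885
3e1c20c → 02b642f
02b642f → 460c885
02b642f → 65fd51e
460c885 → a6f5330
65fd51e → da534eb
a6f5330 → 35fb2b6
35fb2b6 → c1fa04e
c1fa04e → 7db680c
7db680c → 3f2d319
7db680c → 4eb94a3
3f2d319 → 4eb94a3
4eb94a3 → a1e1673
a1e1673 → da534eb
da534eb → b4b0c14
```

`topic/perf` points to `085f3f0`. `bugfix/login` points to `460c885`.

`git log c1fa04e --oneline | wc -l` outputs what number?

7

Walking parent pointers from c1fa04e: reachable set = {3f2d319, 4eb94a3, 7db680c, a1e1673, b4b0c14, c1fa04e, da534eb}.
That is 7 commits.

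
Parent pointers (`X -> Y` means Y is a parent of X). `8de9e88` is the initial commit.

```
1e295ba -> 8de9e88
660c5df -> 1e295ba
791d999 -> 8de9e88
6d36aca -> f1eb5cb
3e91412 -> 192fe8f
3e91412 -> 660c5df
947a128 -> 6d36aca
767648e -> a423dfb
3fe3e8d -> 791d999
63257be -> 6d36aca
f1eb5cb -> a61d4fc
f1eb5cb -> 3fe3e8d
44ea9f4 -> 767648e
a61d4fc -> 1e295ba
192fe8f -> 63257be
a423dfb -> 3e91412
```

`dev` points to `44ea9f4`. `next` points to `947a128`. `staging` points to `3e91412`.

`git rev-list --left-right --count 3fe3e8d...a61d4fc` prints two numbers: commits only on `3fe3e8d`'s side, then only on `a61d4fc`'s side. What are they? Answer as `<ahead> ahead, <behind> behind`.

2 ahead, 2 behind

Reachable from 3fe3e8d: {3fe3e8d, 791d999, 8de9e88}.
Reachable from a61d4fc: {1e295ba, 8de9e88, a61d4fc}.
Only in 3fe3e8d's history (ahead): {3fe3e8d, 791d999} — 2.
Only in a61d4fc's history (behind): {1e295ba, a61d4fc} — 2.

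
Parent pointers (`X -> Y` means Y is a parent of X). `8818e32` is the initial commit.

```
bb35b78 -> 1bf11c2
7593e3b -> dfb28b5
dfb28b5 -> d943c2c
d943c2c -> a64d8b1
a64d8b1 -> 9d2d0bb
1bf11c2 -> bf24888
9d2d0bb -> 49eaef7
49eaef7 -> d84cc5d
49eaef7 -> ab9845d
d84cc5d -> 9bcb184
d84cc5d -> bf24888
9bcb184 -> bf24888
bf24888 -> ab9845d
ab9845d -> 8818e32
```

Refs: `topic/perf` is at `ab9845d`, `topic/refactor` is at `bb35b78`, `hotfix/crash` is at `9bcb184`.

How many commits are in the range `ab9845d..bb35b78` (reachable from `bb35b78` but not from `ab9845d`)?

3

Reachable from bb35b78: {1bf11c2, 8818e32, ab9845d, bb35b78, bf24888}.
Reachable from ab9845d: {8818e32, ab9845d}.
In bb35b78's history but not ab9845d's: {1bf11c2, bb35b78, bf24888} — 3 commits.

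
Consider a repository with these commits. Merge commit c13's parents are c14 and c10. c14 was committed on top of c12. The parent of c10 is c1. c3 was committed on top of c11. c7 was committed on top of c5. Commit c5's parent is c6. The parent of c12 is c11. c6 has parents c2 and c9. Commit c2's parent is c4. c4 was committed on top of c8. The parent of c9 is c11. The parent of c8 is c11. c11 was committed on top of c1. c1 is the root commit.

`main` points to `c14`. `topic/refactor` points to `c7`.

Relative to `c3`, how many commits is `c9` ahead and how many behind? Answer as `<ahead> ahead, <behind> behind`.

Reachable from c9: {c1, c11, c9}.
Reachable from c3: {c1, c11, c3}.
Only in c9's history (ahead): {c9} — 1.
Only in c3's history (behind): {c3} — 1.

1 ahead, 1 behind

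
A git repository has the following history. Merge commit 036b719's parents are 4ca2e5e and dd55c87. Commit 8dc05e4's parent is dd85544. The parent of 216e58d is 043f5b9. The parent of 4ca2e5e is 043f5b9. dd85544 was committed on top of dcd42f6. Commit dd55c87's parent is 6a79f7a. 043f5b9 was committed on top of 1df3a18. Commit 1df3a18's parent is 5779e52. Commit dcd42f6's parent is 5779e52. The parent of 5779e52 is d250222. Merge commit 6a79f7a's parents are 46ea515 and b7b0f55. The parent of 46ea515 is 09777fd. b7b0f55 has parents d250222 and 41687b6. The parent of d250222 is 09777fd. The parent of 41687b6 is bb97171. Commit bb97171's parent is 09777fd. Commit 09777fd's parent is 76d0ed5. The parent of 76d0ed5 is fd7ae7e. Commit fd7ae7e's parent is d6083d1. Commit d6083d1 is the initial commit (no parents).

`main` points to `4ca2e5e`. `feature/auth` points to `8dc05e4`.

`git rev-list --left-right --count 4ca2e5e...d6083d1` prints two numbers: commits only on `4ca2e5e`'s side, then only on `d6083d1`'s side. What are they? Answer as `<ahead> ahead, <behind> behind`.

8 ahead, 0 behind

Reachable from 4ca2e5e: {043f5b9, 09777fd, 1df3a18, 4ca2e5e, 5779e52, 76d0ed5, d250222, d6083d1, fd7ae7e}.
Reachable from d6083d1: {d6083d1}.
Only in 4ca2e5e's history (ahead): {043f5b9, 09777fd, 1df3a18, 4ca2e5e, 5779e52, 76d0ed5, d250222, fd7ae7e} — 8.
Only in d6083d1's history (behind): {} — 0.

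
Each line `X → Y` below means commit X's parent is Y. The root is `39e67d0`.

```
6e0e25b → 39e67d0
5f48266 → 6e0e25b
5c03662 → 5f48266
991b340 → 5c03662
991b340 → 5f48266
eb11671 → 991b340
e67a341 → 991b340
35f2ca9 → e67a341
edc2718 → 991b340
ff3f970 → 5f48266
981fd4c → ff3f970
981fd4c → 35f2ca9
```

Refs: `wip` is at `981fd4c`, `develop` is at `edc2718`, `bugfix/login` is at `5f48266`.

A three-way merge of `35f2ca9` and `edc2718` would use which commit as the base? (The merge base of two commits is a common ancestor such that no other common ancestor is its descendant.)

991b340

Ancestors of 35f2ca9: {35f2ca9, 39e67d0, 5c03662, 5f48266, 6e0e25b, 991b340, e67a341}.
Ancestors of edc2718: {39e67d0, 5c03662, 5f48266, 6e0e25b, 991b340, edc2718}.
Common ancestors: {39e67d0, 5c03662, 5f48266, 6e0e25b, 991b340}.
Among these, 991b340 is not an ancestor of any other common ancestor — it is the merge base.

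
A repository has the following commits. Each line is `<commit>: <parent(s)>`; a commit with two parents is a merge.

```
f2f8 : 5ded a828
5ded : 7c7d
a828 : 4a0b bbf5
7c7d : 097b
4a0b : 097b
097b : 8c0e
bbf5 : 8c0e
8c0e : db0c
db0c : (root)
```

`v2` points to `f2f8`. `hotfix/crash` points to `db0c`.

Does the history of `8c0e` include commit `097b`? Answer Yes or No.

No

Ancestors of 8c0e: {8c0e, db0c}.
097b is not in that set, so it is not an ancestor of 8c0e.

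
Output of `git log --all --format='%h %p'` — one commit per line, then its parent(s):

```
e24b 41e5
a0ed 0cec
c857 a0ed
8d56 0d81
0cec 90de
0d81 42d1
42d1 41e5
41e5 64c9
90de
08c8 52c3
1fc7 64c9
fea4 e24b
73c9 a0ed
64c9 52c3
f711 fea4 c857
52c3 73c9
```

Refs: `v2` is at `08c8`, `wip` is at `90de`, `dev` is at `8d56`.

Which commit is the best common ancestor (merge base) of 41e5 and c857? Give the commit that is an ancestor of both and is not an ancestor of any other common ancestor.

Ancestors of 41e5: {0cec, 41e5, 52c3, 64c9, 73c9, 90de, a0ed}.
Ancestors of c857: {0cec, 90de, a0ed, c857}.
Common ancestors: {0cec, 90de, a0ed}.
Among these, a0ed is not an ancestor of any other common ancestor — it is the merge base.

a0ed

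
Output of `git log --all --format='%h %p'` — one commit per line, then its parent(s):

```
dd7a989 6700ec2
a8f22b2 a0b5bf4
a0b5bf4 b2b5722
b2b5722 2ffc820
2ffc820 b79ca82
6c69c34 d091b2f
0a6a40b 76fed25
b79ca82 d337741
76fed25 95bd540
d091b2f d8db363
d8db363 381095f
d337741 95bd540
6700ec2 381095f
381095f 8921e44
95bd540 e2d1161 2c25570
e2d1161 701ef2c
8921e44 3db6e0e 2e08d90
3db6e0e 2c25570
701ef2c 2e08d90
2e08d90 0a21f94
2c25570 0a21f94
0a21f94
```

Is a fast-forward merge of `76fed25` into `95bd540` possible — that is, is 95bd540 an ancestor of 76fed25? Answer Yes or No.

Yes

A fast-forward from 95bd540 to 76fed25 is possible iff 95bd540 is an ancestor of 76fed25.
Ancestors of 76fed25: {0a21f94, 2c25570, 2e08d90, 701ef2c, 76fed25, 95bd540, e2d1161}.
95bd540 is among them, so fast-forward is possible.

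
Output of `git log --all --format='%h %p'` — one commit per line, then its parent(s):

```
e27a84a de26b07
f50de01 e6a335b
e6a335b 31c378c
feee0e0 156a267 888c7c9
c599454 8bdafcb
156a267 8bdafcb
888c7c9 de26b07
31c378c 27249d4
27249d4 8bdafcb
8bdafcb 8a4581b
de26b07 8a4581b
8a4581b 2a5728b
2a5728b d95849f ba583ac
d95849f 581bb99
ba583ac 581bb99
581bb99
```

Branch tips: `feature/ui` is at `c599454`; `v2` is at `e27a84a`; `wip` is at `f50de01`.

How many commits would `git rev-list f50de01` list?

10

Walking parent pointers from f50de01: reachable set = {27249d4, 2a5728b, 31c378c, 581bb99, 8a4581b, 8bdafcb, ba583ac, d95849f, e6a335b, f50de01}.
That is 10 commits.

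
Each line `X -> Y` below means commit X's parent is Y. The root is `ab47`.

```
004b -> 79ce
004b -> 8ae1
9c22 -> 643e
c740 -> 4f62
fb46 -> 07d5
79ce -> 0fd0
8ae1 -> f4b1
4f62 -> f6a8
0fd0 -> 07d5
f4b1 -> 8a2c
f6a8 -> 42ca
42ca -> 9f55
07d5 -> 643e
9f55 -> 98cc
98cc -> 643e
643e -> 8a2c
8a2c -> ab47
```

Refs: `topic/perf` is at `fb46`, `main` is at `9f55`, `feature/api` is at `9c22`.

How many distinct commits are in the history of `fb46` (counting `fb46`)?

Walking parent pointers from fb46: reachable set = {07d5, 643e, 8a2c, ab47, fb46}.
That is 5 commits.

5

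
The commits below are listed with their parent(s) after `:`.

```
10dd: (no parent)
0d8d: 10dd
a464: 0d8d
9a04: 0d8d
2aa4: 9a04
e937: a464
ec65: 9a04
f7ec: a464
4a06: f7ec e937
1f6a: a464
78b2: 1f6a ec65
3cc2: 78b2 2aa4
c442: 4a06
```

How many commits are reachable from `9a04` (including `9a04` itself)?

3

Walking parent pointers from 9a04: reachable set = {0d8d, 10dd, 9a04}.
That is 3 commits.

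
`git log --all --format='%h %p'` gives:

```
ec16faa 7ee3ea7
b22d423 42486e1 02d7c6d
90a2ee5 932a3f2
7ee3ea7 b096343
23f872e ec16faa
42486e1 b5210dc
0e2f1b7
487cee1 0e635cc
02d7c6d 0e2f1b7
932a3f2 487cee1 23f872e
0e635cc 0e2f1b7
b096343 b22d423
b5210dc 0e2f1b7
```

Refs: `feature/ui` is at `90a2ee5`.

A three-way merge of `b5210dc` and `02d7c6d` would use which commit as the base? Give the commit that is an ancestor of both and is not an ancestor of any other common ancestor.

0e2f1b7

Ancestors of b5210dc: {0e2f1b7, b5210dc}.
Ancestors of 02d7c6d: {02d7c6d, 0e2f1b7}.
Common ancestors: {0e2f1b7}.
The only common ancestor is 0e2f1b7, so it is the merge base.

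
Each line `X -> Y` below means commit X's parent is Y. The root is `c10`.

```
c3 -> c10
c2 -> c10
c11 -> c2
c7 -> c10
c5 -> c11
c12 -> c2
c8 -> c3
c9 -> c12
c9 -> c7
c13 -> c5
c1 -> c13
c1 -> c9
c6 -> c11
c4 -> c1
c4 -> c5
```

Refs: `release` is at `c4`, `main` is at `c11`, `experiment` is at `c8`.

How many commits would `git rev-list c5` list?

4

Walking parent pointers from c5: reachable set = {c10, c11, c2, c5}.
That is 4 commits.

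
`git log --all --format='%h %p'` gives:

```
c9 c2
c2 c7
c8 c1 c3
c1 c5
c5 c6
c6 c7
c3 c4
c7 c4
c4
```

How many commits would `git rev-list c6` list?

Walking parent pointers from c6: reachable set = {c4, c6, c7}.
That is 3 commits.

3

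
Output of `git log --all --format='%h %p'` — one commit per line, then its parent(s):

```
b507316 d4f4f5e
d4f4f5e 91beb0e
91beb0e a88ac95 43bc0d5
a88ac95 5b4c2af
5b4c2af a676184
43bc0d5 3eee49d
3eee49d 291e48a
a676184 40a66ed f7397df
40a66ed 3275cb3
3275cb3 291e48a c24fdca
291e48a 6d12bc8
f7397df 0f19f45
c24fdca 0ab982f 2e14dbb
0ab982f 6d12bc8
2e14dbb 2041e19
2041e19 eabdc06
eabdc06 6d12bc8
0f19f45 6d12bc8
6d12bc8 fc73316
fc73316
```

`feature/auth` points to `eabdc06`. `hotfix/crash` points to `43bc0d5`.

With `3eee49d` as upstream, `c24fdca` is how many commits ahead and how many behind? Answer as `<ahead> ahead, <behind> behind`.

5 ahead, 2 behind

Reachable from c24fdca: {0ab982f, 2041e19, 2e14dbb, 6d12bc8, c24fdca, eabdc06, fc73316}.
Reachable from 3eee49d: {291e48a, 3eee49d, 6d12bc8, fc73316}.
Only in c24fdca's history (ahead): {0ab982f, 2041e19, 2e14dbb, c24fdca, eabdc06} — 5.
Only in 3eee49d's history (behind): {291e48a, 3eee49d} — 2.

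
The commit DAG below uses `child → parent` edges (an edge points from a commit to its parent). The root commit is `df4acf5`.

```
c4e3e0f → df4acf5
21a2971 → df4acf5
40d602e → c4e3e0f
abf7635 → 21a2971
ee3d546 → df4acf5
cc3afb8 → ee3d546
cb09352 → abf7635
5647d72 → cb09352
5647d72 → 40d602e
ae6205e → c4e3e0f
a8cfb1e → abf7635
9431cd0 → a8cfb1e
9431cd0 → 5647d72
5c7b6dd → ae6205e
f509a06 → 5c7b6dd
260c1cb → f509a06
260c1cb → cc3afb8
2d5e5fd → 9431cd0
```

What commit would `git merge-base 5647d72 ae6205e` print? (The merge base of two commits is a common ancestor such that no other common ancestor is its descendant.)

Ancestors of 5647d72: {21a2971, 40d602e, 5647d72, abf7635, c4e3e0f, cb09352, df4acf5}.
Ancestors of ae6205e: {ae6205e, c4e3e0f, df4acf5}.
Common ancestors: {c4e3e0f, df4acf5}.
Among these, c4e3e0f is not an ancestor of any other common ancestor — it is the merge base.

c4e3e0f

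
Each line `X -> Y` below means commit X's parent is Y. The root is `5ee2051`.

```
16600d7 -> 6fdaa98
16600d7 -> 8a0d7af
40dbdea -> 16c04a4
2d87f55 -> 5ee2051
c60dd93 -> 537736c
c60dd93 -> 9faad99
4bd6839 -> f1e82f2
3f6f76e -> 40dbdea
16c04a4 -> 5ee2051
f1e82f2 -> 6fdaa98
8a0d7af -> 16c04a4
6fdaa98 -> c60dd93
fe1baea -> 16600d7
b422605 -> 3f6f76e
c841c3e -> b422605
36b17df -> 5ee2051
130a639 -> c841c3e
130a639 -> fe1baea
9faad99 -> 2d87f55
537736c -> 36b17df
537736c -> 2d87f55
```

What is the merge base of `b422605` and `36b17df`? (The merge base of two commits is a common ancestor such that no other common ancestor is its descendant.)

5ee2051

Ancestors of b422605: {16c04a4, 3f6f76e, 40dbdea, 5ee2051, b422605}.
Ancestors of 36b17df: {36b17df, 5ee2051}.
Common ancestors: {5ee2051}.
The only common ancestor is 5ee2051, so it is the merge base.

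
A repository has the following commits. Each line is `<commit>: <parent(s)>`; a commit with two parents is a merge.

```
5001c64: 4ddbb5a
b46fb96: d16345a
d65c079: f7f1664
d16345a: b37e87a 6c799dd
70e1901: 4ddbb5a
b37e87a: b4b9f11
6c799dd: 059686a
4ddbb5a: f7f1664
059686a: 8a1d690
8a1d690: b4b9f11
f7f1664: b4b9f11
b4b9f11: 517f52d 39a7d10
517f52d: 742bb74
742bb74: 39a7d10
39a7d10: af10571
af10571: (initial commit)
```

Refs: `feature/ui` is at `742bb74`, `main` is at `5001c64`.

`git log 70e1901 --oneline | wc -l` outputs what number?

Walking parent pointers from 70e1901: reachable set = {39a7d10, 4ddbb5a, 517f52d, 70e1901, 742bb74, af10571, b4b9f11, f7f1664}.
That is 8 commits.

8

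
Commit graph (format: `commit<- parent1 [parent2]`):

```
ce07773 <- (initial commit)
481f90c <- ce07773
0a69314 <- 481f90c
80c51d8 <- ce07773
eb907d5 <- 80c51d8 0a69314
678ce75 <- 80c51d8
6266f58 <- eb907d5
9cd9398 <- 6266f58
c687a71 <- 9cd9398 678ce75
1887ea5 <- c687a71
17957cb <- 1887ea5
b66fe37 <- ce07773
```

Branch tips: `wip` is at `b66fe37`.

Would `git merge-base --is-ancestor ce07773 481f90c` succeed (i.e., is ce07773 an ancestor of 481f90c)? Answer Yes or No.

Ancestors of 481f90c (commits reachable by following parents): {481f90c, ce07773}.
ce07773 is in that set, so it is an ancestor of 481f90c.

Yes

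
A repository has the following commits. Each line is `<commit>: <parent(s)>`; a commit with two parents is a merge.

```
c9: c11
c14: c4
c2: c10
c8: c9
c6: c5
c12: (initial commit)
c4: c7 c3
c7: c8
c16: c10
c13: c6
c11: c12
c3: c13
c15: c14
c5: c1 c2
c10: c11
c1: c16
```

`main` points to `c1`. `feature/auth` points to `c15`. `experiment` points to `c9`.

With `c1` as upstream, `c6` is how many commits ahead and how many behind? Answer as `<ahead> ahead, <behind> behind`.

3 ahead, 0 behind

Reachable from c6: {c1, c10, c11, c12, c16, c2, c5, c6}.
Reachable from c1: {c1, c10, c11, c12, c16}.
Only in c6's history (ahead): {c2, c5, c6} — 3.
Only in c1's history (behind): {} — 0.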